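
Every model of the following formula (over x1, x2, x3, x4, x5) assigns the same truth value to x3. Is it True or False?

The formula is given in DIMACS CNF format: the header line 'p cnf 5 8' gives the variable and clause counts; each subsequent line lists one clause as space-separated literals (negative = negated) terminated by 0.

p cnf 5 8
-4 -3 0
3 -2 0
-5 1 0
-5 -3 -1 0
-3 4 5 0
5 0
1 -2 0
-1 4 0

Suppose x3 = True.
From the singleton clause (¬x4), x4 = False.
From the singleton clause (x5), x5 = True.
From the singleton clause (x1), x1 = True.
Now (¬x1) is unsatisfied and unit — conflict.
So every satisfying assignment has x3 = False.

False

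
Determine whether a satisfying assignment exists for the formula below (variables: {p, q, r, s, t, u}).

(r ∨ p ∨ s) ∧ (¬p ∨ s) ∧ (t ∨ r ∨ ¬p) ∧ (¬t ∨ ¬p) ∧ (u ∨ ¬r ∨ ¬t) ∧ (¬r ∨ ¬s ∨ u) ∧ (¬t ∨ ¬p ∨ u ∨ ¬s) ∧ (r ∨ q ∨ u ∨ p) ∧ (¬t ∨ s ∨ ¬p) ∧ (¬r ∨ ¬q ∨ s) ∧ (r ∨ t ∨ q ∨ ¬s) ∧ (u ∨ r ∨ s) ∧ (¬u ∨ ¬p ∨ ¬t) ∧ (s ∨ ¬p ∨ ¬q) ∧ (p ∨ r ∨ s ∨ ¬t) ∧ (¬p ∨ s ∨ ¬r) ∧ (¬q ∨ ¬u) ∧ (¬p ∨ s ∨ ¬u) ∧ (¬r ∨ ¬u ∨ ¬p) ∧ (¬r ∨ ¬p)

Yes, satisfiable

Try p = False.
Try r = False.
From the singleton clause (s), s = True.
Try q = True.
From the singleton clause (¬u), u = False.
No clause remains; t is free.
A satisfying assignment: p=False; q=True; r=False; s=True; t=False; u=False.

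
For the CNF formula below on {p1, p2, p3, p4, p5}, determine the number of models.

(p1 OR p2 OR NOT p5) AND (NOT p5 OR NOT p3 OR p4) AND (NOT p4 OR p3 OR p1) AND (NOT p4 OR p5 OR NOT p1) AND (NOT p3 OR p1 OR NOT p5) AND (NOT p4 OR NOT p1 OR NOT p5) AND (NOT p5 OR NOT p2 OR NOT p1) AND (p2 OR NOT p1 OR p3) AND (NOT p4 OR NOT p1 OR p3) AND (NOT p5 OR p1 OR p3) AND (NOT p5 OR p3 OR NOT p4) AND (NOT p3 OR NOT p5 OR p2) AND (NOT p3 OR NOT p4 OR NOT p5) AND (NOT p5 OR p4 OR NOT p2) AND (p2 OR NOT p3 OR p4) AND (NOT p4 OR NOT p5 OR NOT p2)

There are 2^5 = 32 truth assignments over (p1, p2, p3, p4, p5).
Split on p3. With p3 = true, the clauses containing p3 are satisfied and NOT p3 drops from the rest; 4 of the 2^4 = 16 assignments to the other variables satisfy what remains.
With p3 = false, by the same count on the reduced clause set, 3 assignments work.
(One model: p1=F, p2=F, p3=F, p4=F, p5=F.)
Total: 4 + 3 = 7.

7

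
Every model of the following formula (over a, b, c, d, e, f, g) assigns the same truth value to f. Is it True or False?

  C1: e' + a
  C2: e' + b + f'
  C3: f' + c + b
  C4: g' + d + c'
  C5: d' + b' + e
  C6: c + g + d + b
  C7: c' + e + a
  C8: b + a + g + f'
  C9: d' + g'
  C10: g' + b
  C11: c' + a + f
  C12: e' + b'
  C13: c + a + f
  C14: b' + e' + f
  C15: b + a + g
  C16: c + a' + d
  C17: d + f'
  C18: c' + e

Suppose f = 1.
(d) alone gives d = 1.
(g') alone gives g = 0.
Branch on e: set e = 0.
(b') alone gives b = 0.
(c) alone gives c = 1.
But (c') is also a unit clause — contradiction.
Undo e and try e = 1.
(a) alone gives a = 1.
(b) alone gives b = 1.
But (b') is also a unit clause — contradiction.
Either choice for e ends in contradiction.
So every satisfying assignment has f = False.

False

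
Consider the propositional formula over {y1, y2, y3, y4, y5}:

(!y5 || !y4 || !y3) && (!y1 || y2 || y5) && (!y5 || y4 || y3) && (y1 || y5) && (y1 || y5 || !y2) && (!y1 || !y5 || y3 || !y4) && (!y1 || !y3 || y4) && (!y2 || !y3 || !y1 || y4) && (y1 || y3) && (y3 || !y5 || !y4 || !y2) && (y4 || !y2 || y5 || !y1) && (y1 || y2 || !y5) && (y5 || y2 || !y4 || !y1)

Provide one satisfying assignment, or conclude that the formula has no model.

Case y1 = true:
Case y2 = true:
Case y3 = true:
From the singleton clause (y4), y4 = true.
From the singleton clause (!y5), y5 = false.
All clauses are satisfied.

y1 ↦ true,  y2 ↦ true,  y3 ↦ true,  y4 ↦ true,  y5 ↦ false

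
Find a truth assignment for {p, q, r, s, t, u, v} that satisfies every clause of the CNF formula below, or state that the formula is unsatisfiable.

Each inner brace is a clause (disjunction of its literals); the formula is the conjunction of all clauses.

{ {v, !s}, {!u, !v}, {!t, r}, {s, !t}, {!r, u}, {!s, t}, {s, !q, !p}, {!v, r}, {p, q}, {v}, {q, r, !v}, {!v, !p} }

The clause (v) is unit, so v = true.
The clause (!u) is unit, so u = false.
The clause (!r) is unit, so r = false.
But (r) is also a unit clause — contradiction.

UNSATISFIABLE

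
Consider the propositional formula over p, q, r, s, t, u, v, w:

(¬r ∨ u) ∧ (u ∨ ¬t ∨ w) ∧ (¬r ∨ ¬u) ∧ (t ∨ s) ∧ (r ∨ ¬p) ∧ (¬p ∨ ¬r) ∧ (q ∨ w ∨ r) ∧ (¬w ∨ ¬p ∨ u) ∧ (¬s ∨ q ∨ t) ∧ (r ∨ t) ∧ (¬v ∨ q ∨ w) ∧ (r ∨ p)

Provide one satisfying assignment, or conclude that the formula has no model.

Branch on r: set r = False.
From the singleton clause (¬p), p = False.
Now (p) is unsatisfied and unit — conflict.
Undo r and try r = True.
From the singleton clause (u), u = True.
Now (¬u) is unsatisfied and unit — conflict.
Both values of r lead to a conflict.

UNSATISFIABLE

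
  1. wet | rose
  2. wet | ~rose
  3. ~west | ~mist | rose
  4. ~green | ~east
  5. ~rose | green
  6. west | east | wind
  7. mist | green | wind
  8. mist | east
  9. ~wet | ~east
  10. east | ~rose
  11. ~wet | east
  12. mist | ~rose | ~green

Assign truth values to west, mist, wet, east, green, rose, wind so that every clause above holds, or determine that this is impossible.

Case wet = 1:
Unit clause (~east) forces east = 0.
But (east) is also a unit clause — contradiction.
So wet must be the other value — set wet = 0.
Unit clause (rose) forces rose = 1.
But (~rose) is also a unit clause — contradiction.
Both values of wet lead to a conflict.

UNSATISFIABLE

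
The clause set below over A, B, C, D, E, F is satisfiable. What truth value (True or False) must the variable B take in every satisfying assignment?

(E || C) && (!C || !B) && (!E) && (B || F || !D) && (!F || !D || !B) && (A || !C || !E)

Suppose B = true.
The clause (!C) is unit, so C = false.
The clause (E) is unit, so E = true.
But (!E) is also a unit clause — contradiction.
So every satisfying assignment has B = False.

False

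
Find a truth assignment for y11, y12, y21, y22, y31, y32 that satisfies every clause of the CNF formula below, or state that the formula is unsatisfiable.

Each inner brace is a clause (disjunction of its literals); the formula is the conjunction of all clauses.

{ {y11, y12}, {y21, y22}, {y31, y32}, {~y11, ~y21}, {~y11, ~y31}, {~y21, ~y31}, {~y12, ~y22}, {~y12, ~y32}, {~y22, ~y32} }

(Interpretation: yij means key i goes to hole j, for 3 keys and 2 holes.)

UNSATISFIABLE

Branch on y11: set y11 = 1.
(~y21) alone gives y21 = 0.
(y22) alone gives y22 = 1.
(~y31) alone gives y31 = 0.
(y32) alone gives y32 = 1.
But (~y32) is also a unit clause — contradiction.
Undo y11 and try y11 = 0.
(y12) alone gives y12 = 1.
(~y22) alone gives y22 = 0.
(y21) alone gives y21 = 1.
(~y31) alone gives y31 = 0.
(y32) alone gives y32 = 1.
But (~y32) is also a unit clause — contradiction.
Both values of y11 lead to a conflict.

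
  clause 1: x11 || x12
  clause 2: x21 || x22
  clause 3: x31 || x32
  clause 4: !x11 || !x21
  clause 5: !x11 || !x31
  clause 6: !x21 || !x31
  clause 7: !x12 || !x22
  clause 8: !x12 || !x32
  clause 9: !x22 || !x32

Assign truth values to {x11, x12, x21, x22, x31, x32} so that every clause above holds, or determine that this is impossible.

Branch on x11: set x11 = true.
From the singleton clause (!x21), x21 = false.
From the singleton clause (x22), x22 = true.
From the singleton clause (!x31), x31 = false.
From the singleton clause (x32), x32 = true.
Now (!x32) is unsatisfied and unit — conflict.
So x11 must be the other value — set x11 = false.
From the singleton clause (x12), x12 = true.
From the singleton clause (!x22), x22 = false.
From the singleton clause (x21), x21 = true.
From the singleton clause (!x31), x31 = false.
From the singleton clause (x32), x32 = true.
Now (!x32) is unsatisfied and unit — conflict.
Either choice for x11 ends in contradiction.

UNSATISFIABLE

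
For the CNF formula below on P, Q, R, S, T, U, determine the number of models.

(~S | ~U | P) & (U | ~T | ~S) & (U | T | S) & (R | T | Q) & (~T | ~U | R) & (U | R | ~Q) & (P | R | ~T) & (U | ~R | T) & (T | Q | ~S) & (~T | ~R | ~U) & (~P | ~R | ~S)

12

There are 2^6 = 64 truth assignments over (P, Q, R, S, T, U).
Split on P. With P = 1, the clauses containing P are satisfied and ~P drops from the rest; 7 of the 2^5 = 32 assignments to the other variables satisfy what remains.
With P = 0, by the same count on the reduced clause set, 5 assignments work.
(One model: P=F, Q=F, R=T, S=F, T=F, U=T.)
Total: 7 + 5 = 12.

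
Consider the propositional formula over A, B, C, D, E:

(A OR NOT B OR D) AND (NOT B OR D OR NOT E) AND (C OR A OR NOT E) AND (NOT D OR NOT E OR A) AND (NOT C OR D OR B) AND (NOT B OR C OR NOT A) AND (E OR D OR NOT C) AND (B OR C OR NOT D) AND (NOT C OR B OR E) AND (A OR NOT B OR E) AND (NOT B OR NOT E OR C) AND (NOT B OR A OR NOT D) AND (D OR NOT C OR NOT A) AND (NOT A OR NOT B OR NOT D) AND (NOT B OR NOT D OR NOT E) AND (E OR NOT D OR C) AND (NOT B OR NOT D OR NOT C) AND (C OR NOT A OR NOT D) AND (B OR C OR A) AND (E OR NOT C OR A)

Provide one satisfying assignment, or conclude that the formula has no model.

A=true,  B=false,  C=false,  D=false,  E=true

Suppose A = true.
Suppose B = false.
Suppose C = false.
The clause (NOT D) is unit, so D = false.
Every clause is now satisfied; E is unconstrained.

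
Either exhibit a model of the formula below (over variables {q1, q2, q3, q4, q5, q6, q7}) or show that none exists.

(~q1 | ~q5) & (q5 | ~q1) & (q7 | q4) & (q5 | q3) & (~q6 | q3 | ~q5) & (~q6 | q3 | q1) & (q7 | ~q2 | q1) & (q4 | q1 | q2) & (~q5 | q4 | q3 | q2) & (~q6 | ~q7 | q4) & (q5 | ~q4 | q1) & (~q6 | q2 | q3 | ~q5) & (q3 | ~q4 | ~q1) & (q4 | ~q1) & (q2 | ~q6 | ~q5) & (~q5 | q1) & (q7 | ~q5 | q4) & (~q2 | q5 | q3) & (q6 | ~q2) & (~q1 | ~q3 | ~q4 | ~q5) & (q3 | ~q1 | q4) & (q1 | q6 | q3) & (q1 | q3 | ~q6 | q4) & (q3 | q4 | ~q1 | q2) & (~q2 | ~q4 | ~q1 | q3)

Branch on q1: set q1 = 0.
The clause (~q5) is unit, so q5 = 0.
The clause (q3) is unit, so q3 = 1.
The clause (~q4) is unit, so q4 = 0.
The clause (q7) is unit, so q7 = 1.
The clause (q2) is unit, so q2 = 1.
The clause (~q6) is unit, so q6 = 0.
Now (q6) is unsatisfied and unit — conflict.
So q1 must be the other value — set q1 = 1.
The clause (~q5) is unit, so q5 = 0.
Now (q5) is unsatisfied and unit — conflict.
Neither q1 = 1 nor q1 = 0 works.

UNSATISFIABLE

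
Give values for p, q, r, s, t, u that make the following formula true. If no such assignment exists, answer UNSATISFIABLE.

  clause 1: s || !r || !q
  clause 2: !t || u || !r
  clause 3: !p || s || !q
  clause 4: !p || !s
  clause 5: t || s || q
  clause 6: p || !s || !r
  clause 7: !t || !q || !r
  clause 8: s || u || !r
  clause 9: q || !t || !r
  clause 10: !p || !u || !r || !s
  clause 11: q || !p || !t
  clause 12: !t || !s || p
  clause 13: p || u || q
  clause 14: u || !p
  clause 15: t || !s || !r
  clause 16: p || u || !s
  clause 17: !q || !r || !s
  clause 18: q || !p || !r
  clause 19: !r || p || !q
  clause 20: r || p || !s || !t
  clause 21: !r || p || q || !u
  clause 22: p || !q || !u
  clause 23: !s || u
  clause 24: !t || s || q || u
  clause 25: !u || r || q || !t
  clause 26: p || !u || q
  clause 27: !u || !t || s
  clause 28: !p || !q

Branch on p: set p = false.
Branch on s: set s = false.
Branch on r: set r = false.
Branch on t: set t = true.
The clause (!u) is unit, so u = false.
The clause (q) is unit, so q = true.
Every clause now holds.

p: false; q: true; r: false; s: false; t: true; u: false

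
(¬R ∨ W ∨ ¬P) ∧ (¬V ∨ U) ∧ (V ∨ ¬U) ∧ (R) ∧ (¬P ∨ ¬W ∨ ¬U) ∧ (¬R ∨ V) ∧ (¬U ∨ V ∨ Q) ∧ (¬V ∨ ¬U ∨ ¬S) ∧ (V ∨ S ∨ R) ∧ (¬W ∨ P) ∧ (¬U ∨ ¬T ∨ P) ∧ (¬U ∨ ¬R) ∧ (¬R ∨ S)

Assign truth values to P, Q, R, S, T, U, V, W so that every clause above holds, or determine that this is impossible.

The clause (R) is unit, so R = True.
The clause (V) is unit, so V = True.
The clause (U) is unit, so U = True.
That conflicts with the unit clause (¬U).

UNSATISFIABLE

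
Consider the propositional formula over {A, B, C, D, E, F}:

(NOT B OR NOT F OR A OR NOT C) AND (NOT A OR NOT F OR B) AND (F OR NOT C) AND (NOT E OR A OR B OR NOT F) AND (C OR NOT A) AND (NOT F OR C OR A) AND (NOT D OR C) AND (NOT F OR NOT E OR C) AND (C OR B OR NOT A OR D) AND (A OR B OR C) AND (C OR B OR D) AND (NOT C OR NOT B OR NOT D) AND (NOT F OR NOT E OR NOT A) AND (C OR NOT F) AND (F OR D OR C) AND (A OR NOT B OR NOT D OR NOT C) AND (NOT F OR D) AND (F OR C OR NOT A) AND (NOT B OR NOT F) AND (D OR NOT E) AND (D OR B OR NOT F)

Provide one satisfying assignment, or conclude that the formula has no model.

Suppose F = true.
From the singleton clause (C), C = true.
From the singleton clause (D), D = true.
From the singleton clause (NOT B), B = false.
From the singleton clause (NOT A), A = false.
From the singleton clause (NOT E), E = false.
All clauses are satisfied.

A: false; B: false; C: true; D: true; E: false; F: true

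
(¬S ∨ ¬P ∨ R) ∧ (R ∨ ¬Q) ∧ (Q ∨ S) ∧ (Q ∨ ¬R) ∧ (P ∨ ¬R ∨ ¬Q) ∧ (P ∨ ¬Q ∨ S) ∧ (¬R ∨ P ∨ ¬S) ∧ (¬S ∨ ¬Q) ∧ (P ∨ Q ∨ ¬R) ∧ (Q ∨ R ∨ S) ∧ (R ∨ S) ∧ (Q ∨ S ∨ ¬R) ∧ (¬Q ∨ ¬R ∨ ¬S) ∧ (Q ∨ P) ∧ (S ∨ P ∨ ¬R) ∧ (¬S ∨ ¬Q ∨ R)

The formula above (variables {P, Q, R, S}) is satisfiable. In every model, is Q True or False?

True

Suppose Q = False.
The clause (S) is unit, so S = True.
The clause (¬R) is unit, so R = False.
The clause (¬P) is unit, so P = False.
That conflicts with the unit clause (P).
So every satisfying assignment has Q = True.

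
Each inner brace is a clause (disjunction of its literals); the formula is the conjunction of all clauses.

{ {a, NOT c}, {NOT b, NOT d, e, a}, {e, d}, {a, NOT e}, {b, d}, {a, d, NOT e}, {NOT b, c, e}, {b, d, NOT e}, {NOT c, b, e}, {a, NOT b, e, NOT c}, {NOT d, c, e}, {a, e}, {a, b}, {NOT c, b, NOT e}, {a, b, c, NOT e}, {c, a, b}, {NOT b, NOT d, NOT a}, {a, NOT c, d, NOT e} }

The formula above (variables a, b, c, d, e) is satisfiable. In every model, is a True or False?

Suppose a = false.
From the singleton clause (NOT c), c = false.
From the singleton clause (NOT e), e = false.
That conflicts with the unit clause (e).
So every satisfying assignment has a = True.

True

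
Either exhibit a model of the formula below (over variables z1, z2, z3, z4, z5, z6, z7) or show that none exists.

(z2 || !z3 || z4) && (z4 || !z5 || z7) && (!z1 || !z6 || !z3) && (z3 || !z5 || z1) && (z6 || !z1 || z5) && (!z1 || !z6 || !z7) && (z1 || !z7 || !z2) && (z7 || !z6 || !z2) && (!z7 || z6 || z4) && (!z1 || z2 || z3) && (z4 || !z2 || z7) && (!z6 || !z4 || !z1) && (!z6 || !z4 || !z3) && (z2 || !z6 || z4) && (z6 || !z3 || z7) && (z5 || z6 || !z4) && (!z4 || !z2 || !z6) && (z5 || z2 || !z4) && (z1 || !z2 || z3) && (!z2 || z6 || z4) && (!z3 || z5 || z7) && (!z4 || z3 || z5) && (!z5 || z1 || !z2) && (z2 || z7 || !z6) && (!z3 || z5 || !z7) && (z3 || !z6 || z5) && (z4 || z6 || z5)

Try z2 = true.
Try z1 = true.
Try z6 = false.
Unit clause (z5) forces z5 = true.
Unit clause (z4) forces z4 = true.
Try z3 = false.
No clause remains; z7 is free.

z1 ↦ true, z2 ↦ true, z3 ↦ false, z4 ↦ true, z5 ↦ true, z6 ↦ false, z7 ↦ true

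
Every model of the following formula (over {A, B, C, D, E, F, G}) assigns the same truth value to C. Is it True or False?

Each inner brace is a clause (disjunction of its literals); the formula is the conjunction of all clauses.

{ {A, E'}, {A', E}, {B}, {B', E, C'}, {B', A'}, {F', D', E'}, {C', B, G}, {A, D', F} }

Suppose C = 1.
The clause (B) is unit, so B = 1.
The clause (E) is unit, so E = 1.
The clause (A) is unit, so A = 1.
But (A') is also a unit clause — contradiction.
So every satisfying assignment has C = False.

False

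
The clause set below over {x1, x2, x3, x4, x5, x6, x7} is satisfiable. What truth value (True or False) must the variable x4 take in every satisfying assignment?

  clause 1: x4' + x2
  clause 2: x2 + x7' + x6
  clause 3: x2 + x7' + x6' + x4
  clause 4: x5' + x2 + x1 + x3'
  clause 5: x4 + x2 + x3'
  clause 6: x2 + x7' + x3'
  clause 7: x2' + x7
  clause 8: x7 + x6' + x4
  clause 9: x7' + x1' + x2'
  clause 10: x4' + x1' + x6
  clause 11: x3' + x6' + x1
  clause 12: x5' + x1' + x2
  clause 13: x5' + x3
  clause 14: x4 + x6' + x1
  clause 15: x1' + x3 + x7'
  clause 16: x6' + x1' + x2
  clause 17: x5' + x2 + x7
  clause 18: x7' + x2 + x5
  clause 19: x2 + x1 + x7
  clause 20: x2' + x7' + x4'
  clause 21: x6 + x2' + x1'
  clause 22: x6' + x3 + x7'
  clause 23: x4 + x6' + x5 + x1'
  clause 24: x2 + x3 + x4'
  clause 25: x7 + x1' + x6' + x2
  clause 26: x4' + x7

Suppose x4 = 1.
From the singleton clause (x2), x2 = 1.
From the singleton clause (x7), x7 = 1.
Now (x7') is unsatisfied and unit — conflict.
So every satisfying assignment has x4 = False.

False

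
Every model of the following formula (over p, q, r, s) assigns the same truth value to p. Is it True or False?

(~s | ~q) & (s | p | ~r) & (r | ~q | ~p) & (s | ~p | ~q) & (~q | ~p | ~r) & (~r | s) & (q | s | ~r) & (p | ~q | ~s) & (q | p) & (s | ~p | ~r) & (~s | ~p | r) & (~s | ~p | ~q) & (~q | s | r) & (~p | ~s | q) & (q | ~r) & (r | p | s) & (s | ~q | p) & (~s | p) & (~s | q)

Suppose p = 0.
The clause (q) is unit, so q = 1.
The clause (~s) is unit, so s = 0.
That conflicts with the unit clause (s).
So every satisfying assignment has p = True.

True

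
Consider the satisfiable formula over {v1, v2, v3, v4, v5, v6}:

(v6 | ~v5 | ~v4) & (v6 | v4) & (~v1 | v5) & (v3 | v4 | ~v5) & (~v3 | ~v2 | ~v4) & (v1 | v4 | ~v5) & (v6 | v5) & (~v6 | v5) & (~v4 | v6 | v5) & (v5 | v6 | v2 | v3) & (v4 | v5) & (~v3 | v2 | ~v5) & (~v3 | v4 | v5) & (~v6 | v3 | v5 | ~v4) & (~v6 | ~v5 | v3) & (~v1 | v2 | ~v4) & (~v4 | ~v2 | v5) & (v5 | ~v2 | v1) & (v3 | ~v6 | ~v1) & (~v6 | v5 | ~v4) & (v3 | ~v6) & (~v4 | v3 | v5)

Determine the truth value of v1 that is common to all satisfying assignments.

Suppose v1 = 0.
Branch on v6: set v6 = 1.
Unit clause (v5) forces v5 = 1.
Unit clause (v4) forces v4 = 1.
Unit clause (v3) forces v3 = 1.
Unit clause (~v2) forces v2 = 0.
Now (v2) is unsatisfied and unit — conflict.
Undo v6 and try v6 = 0.
Unit clause (v4) forces v4 = 1.
Unit clause (~v5) forces v5 = 0.
Now (v5) is unsatisfied and unit — conflict.
Both values of v6 lead to a conflict.
So every satisfying assignment has v1 = True.

True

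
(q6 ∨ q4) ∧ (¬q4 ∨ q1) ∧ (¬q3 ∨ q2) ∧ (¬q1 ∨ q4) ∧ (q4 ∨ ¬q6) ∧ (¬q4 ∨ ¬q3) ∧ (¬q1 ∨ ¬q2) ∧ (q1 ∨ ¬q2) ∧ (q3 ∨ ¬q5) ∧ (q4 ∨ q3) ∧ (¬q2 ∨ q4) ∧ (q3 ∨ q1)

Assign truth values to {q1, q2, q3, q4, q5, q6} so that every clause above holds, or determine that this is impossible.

Case q6 = False:
(q4) alone gives q4 = True.
(q1) alone gives q1 = True.
(¬q3) alone gives q3 = False.
(¬q2) alone gives q2 = False.
(¬q5) alone gives q5 = False.
All clauses are satisfied.

q1: True; q2: False; q3: False; q4: True; q5: False; q6: False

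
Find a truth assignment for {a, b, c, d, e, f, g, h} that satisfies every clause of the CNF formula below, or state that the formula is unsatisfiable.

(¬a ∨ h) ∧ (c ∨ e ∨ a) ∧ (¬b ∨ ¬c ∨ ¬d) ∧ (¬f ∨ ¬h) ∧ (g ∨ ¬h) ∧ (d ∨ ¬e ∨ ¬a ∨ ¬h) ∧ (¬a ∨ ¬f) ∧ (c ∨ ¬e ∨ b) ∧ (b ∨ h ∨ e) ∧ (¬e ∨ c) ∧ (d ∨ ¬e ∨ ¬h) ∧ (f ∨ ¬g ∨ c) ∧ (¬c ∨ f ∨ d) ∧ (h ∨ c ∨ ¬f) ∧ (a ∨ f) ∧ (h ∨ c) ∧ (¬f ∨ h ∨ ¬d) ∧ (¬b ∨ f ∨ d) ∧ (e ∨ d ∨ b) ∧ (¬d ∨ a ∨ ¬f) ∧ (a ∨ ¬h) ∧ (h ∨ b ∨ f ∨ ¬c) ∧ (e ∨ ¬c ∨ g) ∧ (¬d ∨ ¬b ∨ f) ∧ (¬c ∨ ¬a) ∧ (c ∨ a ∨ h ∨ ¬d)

Case a = False:
(f) alone gives f = True.
(¬h) alone gives h = False.
(c) alone gives c = True.
(¬d) alone gives d = False.
Case b = True:
Case e = False:
(g) alone gives g = True.
All clauses are satisfied.

a=False; b=True; c=True; d=False; e=False; f=True; g=True; h=False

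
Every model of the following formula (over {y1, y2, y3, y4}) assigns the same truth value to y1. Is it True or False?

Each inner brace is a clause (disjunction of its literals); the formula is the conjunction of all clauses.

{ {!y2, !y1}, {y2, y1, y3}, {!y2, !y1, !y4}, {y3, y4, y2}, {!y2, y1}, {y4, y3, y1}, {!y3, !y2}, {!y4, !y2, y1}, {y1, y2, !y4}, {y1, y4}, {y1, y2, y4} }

True

Suppose y1 = false.
(!y2) alone gives y2 = false.
(y3) alone gives y3 = true.
(!y4) alone gives y4 = false.
Now (y4) is unsatisfied and unit — conflict.
So every satisfying assignment has y1 = True.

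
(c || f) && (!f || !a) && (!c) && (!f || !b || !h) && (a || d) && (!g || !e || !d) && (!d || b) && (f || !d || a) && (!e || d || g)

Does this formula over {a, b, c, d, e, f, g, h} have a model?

Yes, satisfiable

(!c) alone gives c = false.
(f) alone gives f = true.
(!a) alone gives a = false.
(d) alone gives d = true.
(b) alone gives b = true.
(!h) alone gives h = false.
Branch on g: set g = false.
No clause remains; e is free.
A satisfying assignment: a: false; b: true; c: false; d: true; e: true; f: true; g: false; h: false.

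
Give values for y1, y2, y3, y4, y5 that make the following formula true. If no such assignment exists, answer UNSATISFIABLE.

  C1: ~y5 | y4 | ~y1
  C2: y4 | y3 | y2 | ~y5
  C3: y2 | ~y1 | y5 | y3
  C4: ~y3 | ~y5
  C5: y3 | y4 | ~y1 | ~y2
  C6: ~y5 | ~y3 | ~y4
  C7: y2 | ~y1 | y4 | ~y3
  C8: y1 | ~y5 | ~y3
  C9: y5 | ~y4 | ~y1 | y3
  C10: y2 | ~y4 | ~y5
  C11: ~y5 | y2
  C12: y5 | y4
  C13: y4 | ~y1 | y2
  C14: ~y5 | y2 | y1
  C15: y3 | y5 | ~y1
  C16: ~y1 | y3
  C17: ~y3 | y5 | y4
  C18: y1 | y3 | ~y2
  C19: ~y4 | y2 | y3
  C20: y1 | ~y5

Try y3 = 1.
(~y5) alone gives y5 = 0.
(y4) alone gives y4 = 1.
No clause remains; y1, y2 are free.

y1=0; y2=0; y3=1; y4=1; y5=0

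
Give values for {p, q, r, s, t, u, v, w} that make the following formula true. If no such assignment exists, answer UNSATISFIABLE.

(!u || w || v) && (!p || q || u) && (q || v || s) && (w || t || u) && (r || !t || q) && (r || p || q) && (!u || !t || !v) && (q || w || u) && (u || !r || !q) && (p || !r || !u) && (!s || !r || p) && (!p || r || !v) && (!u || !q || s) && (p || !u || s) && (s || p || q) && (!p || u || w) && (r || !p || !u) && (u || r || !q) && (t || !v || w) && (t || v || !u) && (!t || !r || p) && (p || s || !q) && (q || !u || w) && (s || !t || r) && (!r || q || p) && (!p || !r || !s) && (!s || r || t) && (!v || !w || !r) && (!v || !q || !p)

p ↦ false; q ↦ true; r ↦ false; s ↦ true; t ↦ true; u ↦ true; v ↦ false; w ↦ true

Suppose u = true.
Suppose w = true.
Suppose t = true.
The clause (!v) is unit, so v = false.
Suppose q = true.
The clause (s) is unit, so s = true.
Suppose p = false.
The clause (!r) is unit, so r = false.
This assignment satisfies each clause.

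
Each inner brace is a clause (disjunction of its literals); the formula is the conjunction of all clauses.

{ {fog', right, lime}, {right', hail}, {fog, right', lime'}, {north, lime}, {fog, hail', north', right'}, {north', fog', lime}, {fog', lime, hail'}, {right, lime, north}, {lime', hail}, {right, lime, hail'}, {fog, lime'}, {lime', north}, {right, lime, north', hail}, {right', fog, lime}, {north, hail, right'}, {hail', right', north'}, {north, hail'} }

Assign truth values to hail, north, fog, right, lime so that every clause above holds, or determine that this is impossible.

hail=1,  north=1,  fog=1,  right=0,  lime=1

Suppose right = 0.
Suppose fog = 1.
The clause (lime) is unit, so lime = 1.
The clause (hail) is unit, so hail = 1.
The clause (north) is unit, so north = 1.
All clauses are satisfied.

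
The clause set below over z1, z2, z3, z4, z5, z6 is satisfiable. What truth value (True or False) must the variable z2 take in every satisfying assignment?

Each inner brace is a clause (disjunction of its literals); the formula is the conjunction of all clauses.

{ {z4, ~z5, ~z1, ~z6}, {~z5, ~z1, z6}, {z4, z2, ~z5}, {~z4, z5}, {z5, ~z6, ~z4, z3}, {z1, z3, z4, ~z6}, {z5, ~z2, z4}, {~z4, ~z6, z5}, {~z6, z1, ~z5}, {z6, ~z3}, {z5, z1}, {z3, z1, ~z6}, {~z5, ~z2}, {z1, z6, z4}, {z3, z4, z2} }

False

Suppose z2 = 1.
The clause (~z5) is unit, so z5 = 0.
The clause (~z4) is unit, so z4 = 0.
That conflicts with the unit clause (z4).
So every satisfying assignment has z2 = False.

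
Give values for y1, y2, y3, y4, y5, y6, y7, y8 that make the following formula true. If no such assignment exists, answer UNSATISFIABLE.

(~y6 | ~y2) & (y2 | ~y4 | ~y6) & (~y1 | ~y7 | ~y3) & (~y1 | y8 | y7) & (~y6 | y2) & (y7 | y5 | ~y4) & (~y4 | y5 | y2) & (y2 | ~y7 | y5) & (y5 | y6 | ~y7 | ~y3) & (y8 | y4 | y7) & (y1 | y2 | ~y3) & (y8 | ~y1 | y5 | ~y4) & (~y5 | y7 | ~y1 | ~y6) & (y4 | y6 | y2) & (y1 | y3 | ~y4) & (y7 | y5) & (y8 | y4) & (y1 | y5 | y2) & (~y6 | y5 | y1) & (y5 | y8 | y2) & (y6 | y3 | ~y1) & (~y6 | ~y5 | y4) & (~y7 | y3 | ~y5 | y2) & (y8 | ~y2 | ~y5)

y1: 0, y2: 1, y3: 0, y4: 0, y5: 0, y6: 0, y7: 1, y8: 1

Branch on y6: set y6 = 0.
Branch on y4: set y4 = 0.
Unit clause (y2) forces y2 = 1.
Unit clause (y8) forces y8 = 1.
Branch on y7: set y7 = 1.
Branch on y1: set y1 = 0.
Branch on y5: set y5 = 0.
Unit clause (~y3) forces y3 = 0.
This assignment satisfies each clause.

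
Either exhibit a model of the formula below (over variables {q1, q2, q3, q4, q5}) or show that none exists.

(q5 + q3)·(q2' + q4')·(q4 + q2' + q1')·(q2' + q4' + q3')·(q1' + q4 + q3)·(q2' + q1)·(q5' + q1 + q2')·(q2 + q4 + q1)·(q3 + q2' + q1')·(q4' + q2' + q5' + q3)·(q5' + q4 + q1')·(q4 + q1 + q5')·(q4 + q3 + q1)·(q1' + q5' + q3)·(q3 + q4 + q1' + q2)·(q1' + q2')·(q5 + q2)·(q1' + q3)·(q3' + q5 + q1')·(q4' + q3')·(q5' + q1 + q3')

Suppose q5 = 1.
Suppose q2 = 0.
Suppose q4 = 1.
From the singleton clause (q3'), q3 = 0.
From the singleton clause (q1'), q1 = 0.
Every clause now holds.

q1: 0, q2: 0, q3: 0, q4: 1, q5: 1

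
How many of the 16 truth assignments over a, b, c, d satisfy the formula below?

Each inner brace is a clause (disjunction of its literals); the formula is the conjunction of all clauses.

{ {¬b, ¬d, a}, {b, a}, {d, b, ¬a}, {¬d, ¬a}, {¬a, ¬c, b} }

4

There are 2^4 = 16 truth assignments over (a, b, c, d).
Check each against the 5 clauses (columns in the order a, b, c, d):
  F F F F  ✗ fails (b ∨ a)
  F F F T  ✗ fails (b ∨ a)
  F F T F  ✗ fails (b ∨ a)
  F F T T  ✗ fails (b ∨ a)
  F T F F  ✓ satisfies all
  F T F T  ✗ fails (¬b ∨ ¬d ∨ a)
  F T T F  ✓ satisfies all
  F T T T  ✗ fails (¬b ∨ ¬d ∨ a)
  T F F F  ✗ fails (d ∨ b ∨ ¬a)
  T F F T  ✗ fails (¬d ∨ ¬a)
  T F T F  ✗ fails (d ∨ b ∨ ¬a)
  T F T T  ✗ fails (¬d ∨ ¬a)
  T T F F  ✓ satisfies all
  T T F T  ✗ fails (¬d ∨ ¬a)
  T T T F  ✓ satisfies all
  T T T T  ✗ fails (¬d ∨ ¬a)
4 of the 16 rows are models.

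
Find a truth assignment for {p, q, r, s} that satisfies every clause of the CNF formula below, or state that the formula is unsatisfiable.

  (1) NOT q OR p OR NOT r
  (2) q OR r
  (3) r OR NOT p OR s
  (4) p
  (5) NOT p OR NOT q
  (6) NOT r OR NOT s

p=true, q=false, r=true, s=false

The clause (p) is unit, so p = true.
The clause (NOT q) is unit, so q = false.
The clause (r) is unit, so r = true.
The clause (NOT s) is unit, so s = false.
This assignment satisfies each clause.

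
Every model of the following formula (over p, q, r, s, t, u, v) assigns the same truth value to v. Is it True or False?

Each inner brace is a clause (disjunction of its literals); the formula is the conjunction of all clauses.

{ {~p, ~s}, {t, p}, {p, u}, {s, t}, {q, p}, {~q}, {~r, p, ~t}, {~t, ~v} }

Suppose v = 1.
The clause (~q) is unit, so q = 0.
The clause (p) is unit, so p = 1.
The clause (~s) is unit, so s = 0.
The clause (t) is unit, so t = 1.
Now (~t) is unsatisfied and unit — conflict.
So every satisfying assignment has v = False.

False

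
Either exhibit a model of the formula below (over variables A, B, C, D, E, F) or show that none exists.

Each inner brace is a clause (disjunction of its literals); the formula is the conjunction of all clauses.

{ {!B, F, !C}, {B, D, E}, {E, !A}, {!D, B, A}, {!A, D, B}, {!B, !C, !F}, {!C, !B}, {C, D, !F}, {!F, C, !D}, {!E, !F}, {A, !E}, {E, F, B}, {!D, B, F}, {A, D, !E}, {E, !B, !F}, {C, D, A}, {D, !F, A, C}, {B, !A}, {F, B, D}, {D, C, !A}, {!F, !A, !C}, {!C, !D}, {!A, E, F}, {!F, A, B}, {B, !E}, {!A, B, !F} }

Suppose E = false.
The clause (!A) is unit, so A = false.
Suppose B = true.
The clause (!C) is unit, so C = false.
The clause (!F) is unit, so F = false.
The clause (D) is unit, so D = true.
Every clause now holds.

A ↦ false; B ↦ true; C ↦ false; D ↦ true; E ↦ false; F ↦ false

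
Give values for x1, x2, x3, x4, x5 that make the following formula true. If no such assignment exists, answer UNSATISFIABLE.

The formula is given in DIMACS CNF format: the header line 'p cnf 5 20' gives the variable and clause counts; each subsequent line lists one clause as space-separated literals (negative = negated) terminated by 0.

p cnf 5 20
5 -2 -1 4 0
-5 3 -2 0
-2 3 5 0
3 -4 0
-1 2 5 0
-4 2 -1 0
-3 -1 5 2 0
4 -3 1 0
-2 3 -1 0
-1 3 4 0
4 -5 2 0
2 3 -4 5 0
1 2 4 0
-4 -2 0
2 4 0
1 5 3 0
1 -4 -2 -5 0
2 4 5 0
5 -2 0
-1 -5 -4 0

x1=False; x2=False; x3=True; x4=True; x5=False

Branch on x3: set x3 = True.
Branch on x4: set x4 = True.
Unit clause (¬x2) forces x2 = False.
Unit clause (¬x1) forces x1 = False.
Every clause is now satisfied; x5 is unconstrained.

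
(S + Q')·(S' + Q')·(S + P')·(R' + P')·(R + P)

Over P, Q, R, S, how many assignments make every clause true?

3

There are 2^4 = 16 truth assignments over (P, Q, R, S).
Split on S. With S = 1, the clauses containing S are satisfied and S' drops from the rest; 2 of the 2^3 = 8 assignments to the other variables satisfy what remains.
With S = 0, by the same count on the reduced clause set, 1 assignment works.
Total: 2 + 1 = 3.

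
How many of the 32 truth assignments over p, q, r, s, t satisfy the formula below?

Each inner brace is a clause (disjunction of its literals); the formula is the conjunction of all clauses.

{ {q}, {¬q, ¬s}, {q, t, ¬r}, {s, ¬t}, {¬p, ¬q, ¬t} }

4

There are 2^5 = 32 truth assignments over (p, q, r, s, t).
Split on t. With t = True, the clauses containing t are satisfied and ¬t drops from the rest; 0 of the 2^4 = 16 assignments to the other variables satisfy what remains.
With t = False, by the same count on the reduced clause set, 4 assignments work.
(One model: p=F, q=T, r=F, s=F, t=F.)
Total: 0 + 4 = 4.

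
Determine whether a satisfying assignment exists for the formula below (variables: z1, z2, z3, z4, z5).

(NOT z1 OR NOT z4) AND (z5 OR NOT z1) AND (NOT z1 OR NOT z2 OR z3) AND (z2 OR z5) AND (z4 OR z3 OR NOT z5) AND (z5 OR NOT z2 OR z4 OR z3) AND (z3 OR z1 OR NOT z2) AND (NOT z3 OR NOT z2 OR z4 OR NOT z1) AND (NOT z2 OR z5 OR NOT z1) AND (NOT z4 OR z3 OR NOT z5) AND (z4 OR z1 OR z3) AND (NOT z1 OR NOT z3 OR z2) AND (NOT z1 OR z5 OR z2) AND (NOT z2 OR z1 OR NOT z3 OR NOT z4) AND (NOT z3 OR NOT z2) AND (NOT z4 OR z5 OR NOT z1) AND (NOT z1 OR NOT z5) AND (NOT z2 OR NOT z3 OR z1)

Satisfiable

Suppose z1 = false.
Suppose z2 = false.
From the singleton clause (z5), z5 = true.
Suppose z4 = true.
From the singleton clause (z3), z3 = true.
All clauses are satisfied.
A satisfying assignment: z1=false,  z2=false,  z3=true,  z4=true,  z5=true.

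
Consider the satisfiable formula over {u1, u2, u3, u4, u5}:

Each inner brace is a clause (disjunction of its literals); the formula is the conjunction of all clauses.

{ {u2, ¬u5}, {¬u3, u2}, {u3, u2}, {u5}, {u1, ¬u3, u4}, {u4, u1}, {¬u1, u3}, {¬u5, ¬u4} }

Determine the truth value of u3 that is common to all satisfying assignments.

True

Suppose u3 = False.
The clause (u2) is unit, so u2 = True.
The clause (u5) is unit, so u5 = True.
The clause (¬u1) is unit, so u1 = False.
The clause (u4) is unit, so u4 = True.
But (¬u4) is also a unit clause — contradiction.
So every satisfying assignment has u3 = True.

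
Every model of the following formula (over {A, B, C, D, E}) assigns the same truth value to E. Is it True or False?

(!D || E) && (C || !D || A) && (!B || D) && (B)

Suppose E = false.
From the singleton clause (!D), D = false.
From the singleton clause (!B), B = false.
Now (B) is unsatisfied and unit — conflict.
So every satisfying assignment has E = True.

True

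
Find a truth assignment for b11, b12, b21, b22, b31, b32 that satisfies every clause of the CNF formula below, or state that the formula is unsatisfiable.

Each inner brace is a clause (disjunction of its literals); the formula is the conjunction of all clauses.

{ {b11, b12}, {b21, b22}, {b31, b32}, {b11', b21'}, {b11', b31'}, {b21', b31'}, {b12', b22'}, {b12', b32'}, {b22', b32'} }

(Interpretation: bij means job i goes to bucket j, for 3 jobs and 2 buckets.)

Suppose b11 = 1.
The clause (b21') is unit, so b21 = 0.
The clause (b22) is unit, so b22 = 1.
The clause (b31') is unit, so b31 = 0.
The clause (b32) is unit, so b32 = 1.
That conflicts with the unit clause (b32').
Undo b11 and try b11 = 0.
The clause (b12) is unit, so b12 = 1.
The clause (b22') is unit, so b22 = 0.
The clause (b21) is unit, so b21 = 1.
The clause (b31') is unit, so b31 = 0.
The clause (b32) is unit, so b32 = 1.
That conflicts with the unit clause (b32').
Both values of b11 lead to a conflict.

UNSATISFIABLE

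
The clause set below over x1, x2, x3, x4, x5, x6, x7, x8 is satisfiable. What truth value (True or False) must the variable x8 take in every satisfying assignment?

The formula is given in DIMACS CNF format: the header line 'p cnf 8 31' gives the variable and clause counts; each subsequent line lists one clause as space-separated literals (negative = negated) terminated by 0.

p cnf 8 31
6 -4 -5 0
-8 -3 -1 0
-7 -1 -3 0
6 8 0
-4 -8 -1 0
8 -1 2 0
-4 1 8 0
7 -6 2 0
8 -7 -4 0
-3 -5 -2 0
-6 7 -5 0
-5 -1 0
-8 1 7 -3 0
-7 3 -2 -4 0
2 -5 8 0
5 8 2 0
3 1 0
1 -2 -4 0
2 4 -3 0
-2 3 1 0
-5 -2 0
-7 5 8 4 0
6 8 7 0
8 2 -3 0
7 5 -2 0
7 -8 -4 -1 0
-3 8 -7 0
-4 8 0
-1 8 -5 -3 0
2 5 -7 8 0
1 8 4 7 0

True

Suppose x8 = False.
(x6) alone gives x6 = True.
(¬x4) alone gives x4 = False.
Suppose x1 = False.
(x3) alone gives x3 = True.
(x2) alone gives x2 = True.
(¬x5) alone gives x5 = False.
(¬x7) alone gives x7 = False.
Now (x7) is unsatisfied and unit — conflict.
That branch fails; take x1 = True instead.
(x2) alone gives x2 = True.
(¬x5) alone gives x5 = False.
(¬x7) alone gives x7 = False.
Now (x7) is unsatisfied and unit — conflict.
Both values of x1 lead to a conflict.
So every satisfying assignment has x8 = True.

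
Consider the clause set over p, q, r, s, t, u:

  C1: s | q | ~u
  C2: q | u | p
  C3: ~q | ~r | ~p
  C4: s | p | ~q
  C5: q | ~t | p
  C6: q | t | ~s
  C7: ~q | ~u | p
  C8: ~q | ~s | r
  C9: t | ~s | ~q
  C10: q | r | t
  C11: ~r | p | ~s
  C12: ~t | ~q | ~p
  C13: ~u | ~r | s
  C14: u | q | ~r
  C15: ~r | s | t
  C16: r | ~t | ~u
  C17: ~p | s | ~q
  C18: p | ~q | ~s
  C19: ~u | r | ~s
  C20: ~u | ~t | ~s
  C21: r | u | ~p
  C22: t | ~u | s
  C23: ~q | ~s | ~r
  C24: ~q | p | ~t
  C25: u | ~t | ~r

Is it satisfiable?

Unsatisfiable

Try s = 1.
Try q = 1.
From the singleton clause (r), r = 1.
Now (~r) is unsatisfied and unit — conflict.
Backtrack on q: now try q = 0.
From the singleton clause (t), t = 1.
From the singleton clause (p), p = 1.
From the singleton clause (~u), u = 0.
From the singleton clause (~r), r = 0.
Now (r) is unsatisfied and unit — conflict.
Neither q = 1 nor q = 0 works.
Backtrack on s: now try s = 0.
Try q = 1.
From the singleton clause (p), p = 1.
Now (~p) is unsatisfied and unit — conflict.
Backtrack on q: now try q = 0.
From the singleton clause (~u), u = 0.
From the singleton clause (p), p = 1.
From the singleton clause (~r), r = 0.
Now (r) is unsatisfied and unit — conflict.
Neither q = 1 nor q = 0 works.
Neither s = 1 nor s = 0 works.
No assignment satisfies every clause.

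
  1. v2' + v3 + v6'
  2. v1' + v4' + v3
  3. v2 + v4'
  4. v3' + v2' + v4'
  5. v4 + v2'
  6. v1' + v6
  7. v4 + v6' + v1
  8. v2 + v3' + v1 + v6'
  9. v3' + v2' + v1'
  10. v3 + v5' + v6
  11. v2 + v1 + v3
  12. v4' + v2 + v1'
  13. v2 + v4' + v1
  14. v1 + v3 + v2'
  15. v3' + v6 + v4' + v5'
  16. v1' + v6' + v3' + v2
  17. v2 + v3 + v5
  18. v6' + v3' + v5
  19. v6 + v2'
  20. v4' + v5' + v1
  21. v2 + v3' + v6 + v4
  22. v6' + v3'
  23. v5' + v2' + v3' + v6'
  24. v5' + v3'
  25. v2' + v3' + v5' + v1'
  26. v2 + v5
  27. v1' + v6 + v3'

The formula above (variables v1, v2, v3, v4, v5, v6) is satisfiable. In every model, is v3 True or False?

False

Suppose v3 = 1.
(v6') alone gives v6 = 0.
(v1') alone gives v1 = 0.
(v2') alone gives v2 = 0.
(v4') alone gives v4 = 0.
But (v4) is also a unit clause — contradiction.
So every satisfying assignment has v3 = False.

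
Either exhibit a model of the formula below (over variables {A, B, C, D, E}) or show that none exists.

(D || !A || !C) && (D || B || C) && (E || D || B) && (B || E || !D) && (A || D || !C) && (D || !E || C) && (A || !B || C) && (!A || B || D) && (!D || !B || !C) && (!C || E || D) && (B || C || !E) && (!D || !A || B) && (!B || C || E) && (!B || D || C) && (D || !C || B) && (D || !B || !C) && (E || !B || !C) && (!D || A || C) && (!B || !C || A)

Try D = true.
Try B = false.
Unit clause (E) forces E = true.
Unit clause (C) forces C = true.
Unit clause (!A) forces A = false.
All clauses are satisfied.

A: false; B: false; C: true; D: true; E: true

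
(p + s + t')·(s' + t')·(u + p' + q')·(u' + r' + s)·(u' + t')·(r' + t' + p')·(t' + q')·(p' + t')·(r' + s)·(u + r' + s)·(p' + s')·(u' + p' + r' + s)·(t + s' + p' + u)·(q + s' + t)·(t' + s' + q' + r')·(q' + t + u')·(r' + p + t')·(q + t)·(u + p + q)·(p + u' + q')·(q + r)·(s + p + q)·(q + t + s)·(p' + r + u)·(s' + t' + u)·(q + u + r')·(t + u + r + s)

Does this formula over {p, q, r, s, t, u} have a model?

Satisfiable

Case s = 1:
From the singleton clause (t'), t = 0.
From the singleton clause (p'), p = 0.
From the singleton clause (q), q = 1.
From the singleton clause (u'), u = 0.
All clauses hold; r can take either value.
A satisfying assignment: p=0, q=1, r=0, s=1, t=0, u=0.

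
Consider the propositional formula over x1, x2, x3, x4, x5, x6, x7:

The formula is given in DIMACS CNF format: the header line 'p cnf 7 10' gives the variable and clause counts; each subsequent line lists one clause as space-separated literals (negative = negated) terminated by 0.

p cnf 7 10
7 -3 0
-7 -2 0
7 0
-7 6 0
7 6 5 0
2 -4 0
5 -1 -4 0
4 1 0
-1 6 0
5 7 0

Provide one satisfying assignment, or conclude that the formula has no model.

From the singleton clause (x7), x7 = True.
From the singleton clause (¬x2), x2 = False.
From the singleton clause (x6), x6 = True.
From the singleton clause (¬x4), x4 = False.
From the singleton clause (x1), x1 = True.
No clause remains; x3, x5 are free.

x1=True,  x2=False,  x3=True,  x4=False,  x5=True,  x6=True,  x7=True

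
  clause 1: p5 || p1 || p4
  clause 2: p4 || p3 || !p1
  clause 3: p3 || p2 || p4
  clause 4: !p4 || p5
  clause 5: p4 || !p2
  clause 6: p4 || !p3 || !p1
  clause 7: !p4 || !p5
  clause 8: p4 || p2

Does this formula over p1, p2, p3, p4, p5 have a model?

Suppose p4 = false.
Unit clause (!p2) forces p2 = false.
Now (p2) is unsatisfied and unit — conflict.
Undo p4 and try p4 = true.
Unit clause (p5) forces p5 = true.
Now (!p5) is unsatisfied and unit — conflict.
Neither p4 = true nor p4 = false works.
No assignment satisfies every clause.

No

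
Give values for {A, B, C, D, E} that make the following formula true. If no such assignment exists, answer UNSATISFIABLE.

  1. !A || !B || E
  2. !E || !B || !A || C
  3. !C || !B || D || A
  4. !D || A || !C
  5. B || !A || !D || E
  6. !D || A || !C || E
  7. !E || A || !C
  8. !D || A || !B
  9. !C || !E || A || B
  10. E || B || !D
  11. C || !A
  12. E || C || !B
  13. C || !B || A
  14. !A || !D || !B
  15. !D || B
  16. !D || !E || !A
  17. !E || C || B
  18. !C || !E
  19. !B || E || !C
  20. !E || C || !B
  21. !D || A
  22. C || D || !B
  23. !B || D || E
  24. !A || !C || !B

A=false,  B=false,  C=false,  D=false,  E=false

Try C = false.
Unit clause (!A) forces A = false.
Unit clause (!B) forces B = false.
Unit clause (!D) forces D = false.
Unit clause (!E) forces E = false.
This assignment satisfies each clause.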